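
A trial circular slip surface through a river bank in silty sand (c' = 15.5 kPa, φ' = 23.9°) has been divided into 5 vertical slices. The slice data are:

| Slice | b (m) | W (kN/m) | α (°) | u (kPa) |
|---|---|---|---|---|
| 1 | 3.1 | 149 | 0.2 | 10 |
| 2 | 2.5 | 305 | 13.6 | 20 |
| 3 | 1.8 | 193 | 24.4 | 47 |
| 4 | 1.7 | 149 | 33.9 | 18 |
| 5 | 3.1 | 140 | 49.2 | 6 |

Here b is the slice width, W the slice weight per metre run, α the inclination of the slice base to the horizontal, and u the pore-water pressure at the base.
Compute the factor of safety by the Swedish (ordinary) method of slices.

Ordinary method of slices: FS = Σ[c'·Δl_i + (W_i cosα_i − u_i·Δl_i)·tanφ'] / Σ W_i sinα_i, with Δl_i = b_i / cosα_i.
Slice 1: Δl = 3.1/cos0.2° = 3.100 m; N'_1 = 149·cos0.2° − 10·3.100 = 118.0; c'Δl = 48.05; W sinα = 0.5
Slice 2: Δl = 2.5/cos13.6° = 2.572 m; N'_2 = 305·cos13.6° − 20·2.572 = 245.0; c'Δl = 39.87; W sinα = 71.7
Slice 3: Δl = 1.8/cos24.4° = 1.977 m; N'_3 = 193·cos24.4° − 47·1.977 = 82.9; c'Δl = 30.64; W sinα = 79.7
Slice 4: Δl = 1.7/cos33.9° = 2.048 m; N'_4 = 149·cos33.9° − 18·2.048 = 86.8; c'Δl = 31.75; W sinα = 83.1
Slice 5: Δl = 3.1/cos49.2° = 4.744 m; N'_5 = 140·cos49.2° − 6·4.744 = 63.0; c'Δl = 73.54; W sinα = 106.0
Σc'Δl = 223.8 kN/m; ΣN' = 595.7 kN/m; ΣW sinα = 341.1 kN/m
Resisting = 223.8 + 595.7·tan23.9° = 223.8 + 264.0 = 487.8 kN/m
FS = 487.8 / 341.1 = 1.430

FS = 1.43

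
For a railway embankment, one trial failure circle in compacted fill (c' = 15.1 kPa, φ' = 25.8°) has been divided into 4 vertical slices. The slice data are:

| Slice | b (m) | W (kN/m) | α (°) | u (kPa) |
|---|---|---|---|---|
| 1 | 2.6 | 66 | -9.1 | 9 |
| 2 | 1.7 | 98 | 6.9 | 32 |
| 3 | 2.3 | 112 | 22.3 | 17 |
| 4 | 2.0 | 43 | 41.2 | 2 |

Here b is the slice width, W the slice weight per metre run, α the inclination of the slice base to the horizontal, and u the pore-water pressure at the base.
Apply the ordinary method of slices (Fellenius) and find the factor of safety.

Ordinary method of slices: FS = Σ[c'·Δl_i + (W_i cosα_i − u_i·Δl_i)·tanφ'] / Σ W_i sinα_i, with Δl_i = b_i / cosα_i.
Slice 1: Δl = 2.6/cos(-9.1°) = 2.633 m; N'_1 = 66·cos(-9.1°) − 9·2.633 = 41.5; c'Δl = 39.76; W sinα = -10.4
Slice 2: Δl = 1.7/cos6.9° = 1.712 m; N'_2 = 98·cos6.9° − 32·1.712 = 42.5; c'Δl = 25.86; W sinα = 11.8
Slice 3: Δl = 2.3/cos22.3° = 2.486 m; N'_3 = 112·cos22.3° − 17·2.486 = 61.4; c'Δl = 37.54; W sinα = 42.5
Slice 4: Δl = 2.0/cos41.2° = 2.658 m; N'_4 = 43·cos41.2° − 2·2.658 = 27.0; c'Δl = 40.14; W sinα = 28.3
Σc'Δl = 143.3 kN/m; ΣN' = 172.4 kN/m; ΣW sinα = 72.2 kN/m
Resisting = 143.3 + 172.4·tan25.8° = 143.3 + 83.3 = 226.6 kN/m
FS = 226.6 / 72.2 = 3.141

FS = 3.14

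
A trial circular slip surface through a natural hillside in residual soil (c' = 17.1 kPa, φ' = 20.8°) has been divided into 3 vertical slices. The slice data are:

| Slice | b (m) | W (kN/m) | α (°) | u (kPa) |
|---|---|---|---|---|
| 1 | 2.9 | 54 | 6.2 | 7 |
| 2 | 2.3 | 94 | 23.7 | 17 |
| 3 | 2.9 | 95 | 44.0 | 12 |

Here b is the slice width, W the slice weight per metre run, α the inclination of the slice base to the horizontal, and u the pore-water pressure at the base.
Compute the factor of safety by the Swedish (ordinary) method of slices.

FS = 1.81

Ordinary method of slices: FS = Σ[c'·Δl_i + (W_i cosα_i − u_i·Δl_i)·tanφ'] / Σ W_i sinα_i, with Δl_i = b_i / cosα_i.
Slice 1: Δl = 2.9/cos6.2° = 2.917 m; N'_1 = 54·cos6.2° − 7·2.917 = 33.3; c'Δl = 49.88; W sinα = 5.8
Slice 2: Δl = 2.3/cos23.7° = 2.512 m; N'_2 = 94·cos23.7° − 17·2.512 = 43.4; c'Δl = 42.95; W sinα = 37.8
Slice 3: Δl = 2.9/cos44.0° = 4.031 m; N'_3 = 95·cos44.0° − 12·4.031 = 20.0; c'Δl = 68.94; W sinα = 66.0
Σc'Δl = 161.8 kN/m; ΣN' = 96.6 kN/m; ΣW sinα = 109.6 kN/m
Resisting = 161.8 + 96.6·tan20.8° = 161.8 + 36.7 = 198.5 kN/m
FS = 198.5 / 109.6 = 1.811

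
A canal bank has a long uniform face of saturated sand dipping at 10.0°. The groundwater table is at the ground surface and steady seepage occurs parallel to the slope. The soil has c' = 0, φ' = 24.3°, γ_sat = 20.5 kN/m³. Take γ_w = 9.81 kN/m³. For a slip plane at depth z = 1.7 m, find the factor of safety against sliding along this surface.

With seepage parallel to the slope and the water table at the surface, the effective normal stress on the slip plane uses the buoyant unit weight γ' = γ_sat − γ_w while the driving shear stress uses γ_sat:
FS = [c' + γ' z cos²β tanφ'] / [γ_sat z sinβ cosβ]
(For c' = 0 this reduces to FS = (γ'/γ_sat)·tanφ'/tanβ.)
γ' = 20.5 − 9.81 = 10.69 kN/m³
Numerator = 0.0 + 10.69·1.7·cos²10.0°·tan24.3° = 0.0 + 10.69·1.7·0.9698·0.4515 = 7.958 kPa
Denominator = 20.5·1.7·sin10.0°·cos10.0° = 20.5·1.7·0.1736·0.9848 = 5.960 kPa
FS = 7.958 / 5.960 = 1.335

FS = 1.34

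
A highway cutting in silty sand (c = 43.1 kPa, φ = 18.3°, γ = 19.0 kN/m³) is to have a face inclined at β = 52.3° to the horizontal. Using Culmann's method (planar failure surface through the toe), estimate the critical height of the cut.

H_c = 39.87 m

Culmann's analysis gives the critical failure plane at α_cr = (β + φ)/2 = (52.3 + 18.3)/2 = 35.3°, and the critical height
H_c = (4c/γ) · sinβ cosφ / [1 − cos(β − φ)]
    = (4·43.1/19.0) · sin52.3°·cos18.3° / [1 − cos(34.0°)]
    = 9.074 · 0.7912·0.9494 / [1 − 0.8290]
    = 9.074 · 0.7512 / 0.1710
    = 39.87 m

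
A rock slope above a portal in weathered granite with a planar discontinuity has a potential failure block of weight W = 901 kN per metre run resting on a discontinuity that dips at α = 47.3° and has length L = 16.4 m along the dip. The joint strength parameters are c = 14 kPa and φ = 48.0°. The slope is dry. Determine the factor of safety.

FS = 1.37

Resolving the block weight along and normal to the plane and applying the Mohr–Coulomb strength on the joint:
N' = W cosα = 901·cos47.3° = 611.0 kN/m
Driving force T = W sinα = 901·sin47.3° = 662.2 kN/m
Resisting force R = c·L + N'·tanφ = 14·16.4 + 611.0·tan48.0° = 229.6 + 678.6 = 908.2 kN/m
FS = R / T = 908.2 / 662.2 = 1.372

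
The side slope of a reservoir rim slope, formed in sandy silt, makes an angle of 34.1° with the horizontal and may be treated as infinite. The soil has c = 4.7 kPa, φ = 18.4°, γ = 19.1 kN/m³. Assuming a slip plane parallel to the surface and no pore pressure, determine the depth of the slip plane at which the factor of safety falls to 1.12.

Setting FS = 1.12 in FS = [c + γz cos²β tanφ] / [γz sinβ cosβ] and solving for z:
z = c / [γ cosβ (FS·sinβ − cosβ·tanφ)]
  = 4.7 / [19.1·cos34.1°·(1.12·sin34.1° − cos34.1°·tan18.4°)]
  = 4.7 / [19.1·0.8281·(1.12·0.5606 − 0.8281·0.3327)]
  = 4.7 / 5.5744 = 0.843 m

z = 0.84 m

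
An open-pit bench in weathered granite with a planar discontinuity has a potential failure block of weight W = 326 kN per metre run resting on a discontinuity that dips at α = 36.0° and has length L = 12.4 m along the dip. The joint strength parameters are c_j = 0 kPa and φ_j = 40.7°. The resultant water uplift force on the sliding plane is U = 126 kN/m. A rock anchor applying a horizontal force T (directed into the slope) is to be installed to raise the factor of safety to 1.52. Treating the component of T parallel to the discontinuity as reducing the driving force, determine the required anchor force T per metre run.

Resolving forces along and normal to the sliding plane, with the horizontal anchor force T adding T·sinα to the effective normal force and T·cosα acting up the plane against the driving force:
FS = [c_jL + (W cosα − U + T sinα) tanφ_j] / [W sinα − T cosα]
Without the anchor: N' = 137.7 kN/m, driving T_d = 191.6 kN/m, resisting R = 0·12.4 + 137.7·tan40.7° = 118.5 kN/m, FS = 0.62.
Setting FS = 1.52 and solving for T:
1.52·(191.6 − T cos36.0°) = 118.5 + T sin36.0°·tan40.7°
T·(sin36.0°·tan40.7° + 1.52·cos36.0°) = 1.52·191.6 − 118.5
T·(0.5878·0.8601 + 1.52·0.8090) = 291.3 − 118.5 = 172.8
T·1.7353 = 172.8
T = 99.6 kN/m

T = 100 kN/m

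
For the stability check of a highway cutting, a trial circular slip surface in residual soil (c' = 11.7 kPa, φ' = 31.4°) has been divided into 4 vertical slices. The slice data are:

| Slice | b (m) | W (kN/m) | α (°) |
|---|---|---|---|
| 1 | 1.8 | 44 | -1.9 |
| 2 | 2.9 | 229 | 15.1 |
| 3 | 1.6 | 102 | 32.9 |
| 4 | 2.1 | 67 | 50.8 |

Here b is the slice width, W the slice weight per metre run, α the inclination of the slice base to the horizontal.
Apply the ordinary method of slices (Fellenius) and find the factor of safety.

FS = 2.16

Ordinary method of slices: FS = Σ[c'·Δl_i + (W_i cosα_i)·tanφ'] / Σ W_i sinα_i, with Δl_i = b_i / cosα_i.
Slice 1: Δl = 1.8/cos(-1.9°) = 1.801 m; N'_1 = 44·cos(-1.9°) = 44.0; c'Δl = 21.07; W sinα = -1.5
Slice 2: Δl = 2.9/cos15.1° = 3.004 m; N'_2 = 229·cos15.1° = 221.1; c'Δl = 35.14; W sinα = 59.7
Slice 3: Δl = 1.6/cos32.9° = 1.906 m; N'_3 = 102·cos32.9° = 85.6; c'Δl = 22.30; W sinα = 55.4
Slice 4: Δl = 2.1/cos50.8° = 3.323 m; N'_4 = 67·cos50.8° = 42.3; c'Δl = 38.87; W sinα = 51.9
Σc'Δl = 117.4 kN/m; ΣN' = 393.1 kN/m; ΣW sinα = 165.5 kN/m
Resisting = 117.4 + 393.1·tan31.4° = 117.4 + 239.9 = 357.3 kN/m
FS = 357.3 / 165.5 = 2.159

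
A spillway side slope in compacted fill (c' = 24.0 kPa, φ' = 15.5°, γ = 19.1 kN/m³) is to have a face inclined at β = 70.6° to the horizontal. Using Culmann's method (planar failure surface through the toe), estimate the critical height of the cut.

H_c = 10.68 m

Culmann's analysis gives the critical failure plane at α_cr = (β + φ')/2 = (70.6 + 15.5)/2 = 43.0°, and the critical height
H_c = (4c'/γ) · sinβ cosφ' / [1 − cos(β − φ')]
    = (4·24.0/19.1) · sin70.6°·cos15.5° / [1 − cos(55.1°)]
    = 5.026 · 0.9432·0.9636 / [1 − 0.5721]
    = 5.026 · 0.9089 / 0.4279
    = 10.68 m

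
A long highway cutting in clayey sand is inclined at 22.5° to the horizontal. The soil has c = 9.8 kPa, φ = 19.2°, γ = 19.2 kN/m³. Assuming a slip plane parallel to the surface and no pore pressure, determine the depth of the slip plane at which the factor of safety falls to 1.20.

z = 4.02 m

Setting FS = 1.20 in FS = [c + γz cos²β tanφ] / [γz sinβ cosβ] and solving for z:
z = c / [γ cosβ (FS·sinβ − cosβ·tanφ)]
  = 9.8 / [19.2·cos22.5°·(1.20·sin22.5° − cos22.5°·tan19.2°)]
  = 9.8 / [19.2·0.9239·(1.20·0.3827 − 0.9239·0.3482)]
  = 9.8 / 2.4389 = 4.018 m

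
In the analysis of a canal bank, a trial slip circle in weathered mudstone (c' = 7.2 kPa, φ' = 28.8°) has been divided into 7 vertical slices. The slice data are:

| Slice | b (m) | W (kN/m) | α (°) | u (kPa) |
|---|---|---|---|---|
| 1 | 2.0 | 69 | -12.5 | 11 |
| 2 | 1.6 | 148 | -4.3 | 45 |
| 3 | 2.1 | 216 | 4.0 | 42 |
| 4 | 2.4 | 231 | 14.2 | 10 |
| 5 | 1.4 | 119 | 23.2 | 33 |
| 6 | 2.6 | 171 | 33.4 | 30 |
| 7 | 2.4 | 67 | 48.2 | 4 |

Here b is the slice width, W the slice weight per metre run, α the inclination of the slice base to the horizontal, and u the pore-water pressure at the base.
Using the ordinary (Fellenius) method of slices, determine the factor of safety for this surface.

Ordinary method of slices: FS = Σ[c'·Δl_i + (W_i cosα_i − u_i·Δl_i)·tanφ'] / Σ W_i sinα_i, with Δl_i = b_i / cosα_i.
Slice 1: Δl = 2.0/cos(-12.5°) = 2.049 m; N'_1 = 69·cos(-12.5°) − 11·2.049 = 44.8; c'Δl = 14.75; W sinα = -14.9
Slice 2: Δl = 1.6/cos(-4.3°) = 1.605 m; N'_2 = 148·cos(-4.3°) − 45·1.605 = 75.4; c'Δl = 11.55; W sinα = -11.1
Slice 3: Δl = 2.1/cos4.0° = 2.105 m; N'_3 = 216·cos4.0° − 42·2.105 = 127.1; c'Δl = 15.16; W sinα = 15.1
Slice 4: Δl = 2.4/cos14.2° = 2.476 m; N'_4 = 231·cos14.2° − 10·2.476 = 199.2; c'Δl = 17.82; W sinα = 56.7
Slice 5: Δl = 1.4/cos23.2° = 1.523 m; N'_5 = 119·cos23.2° − 33·1.523 = 59.1; c'Δl = 10.97; W sinα = 46.9
Slice 6: Δl = 2.6/cos33.4° = 3.114 m; N'_6 = 171·cos33.4° − 30·3.114 = 49.3; c'Δl = 22.42; W sinα = 94.1
Slice 7: Δl = 2.4/cos48.2° = 3.601 m; N'_7 = 67·cos48.2° − 4·3.601 = 30.3; c'Δl = 25.93; W sinα = 49.9
Σc'Δl = 118.6 kN/m; ΣN' = 585.2 kN/m; ΣW sinα = 236.7 kN/m
Resisting = 118.6 + 585.2·tan28.8° = 118.6 + 321.7 = 440.3 kN/m
FS = 440.3 / 236.7 = 1.860

FS = 1.86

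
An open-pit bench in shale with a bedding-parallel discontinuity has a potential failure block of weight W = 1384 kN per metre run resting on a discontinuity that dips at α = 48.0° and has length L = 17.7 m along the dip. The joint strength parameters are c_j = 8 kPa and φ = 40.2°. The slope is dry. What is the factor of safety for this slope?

FS = 0.90

Resolving the block weight along and normal to the plane and applying the Mohr–Coulomb strength on the joint:
N' = W cosα = 1384·cos48.0° = 926.1 kN/m
Driving force T = W sinα = 1384·sin48.0° = 1028.5 kN/m
Resisting force R = c_j·L + N'·tanφ = 8·17.7 + 926.1·tan40.2° = 141.6 + 782.6 = 924.2 kN/m
FS = R / T = 924.2 / 1028.5 = 0.899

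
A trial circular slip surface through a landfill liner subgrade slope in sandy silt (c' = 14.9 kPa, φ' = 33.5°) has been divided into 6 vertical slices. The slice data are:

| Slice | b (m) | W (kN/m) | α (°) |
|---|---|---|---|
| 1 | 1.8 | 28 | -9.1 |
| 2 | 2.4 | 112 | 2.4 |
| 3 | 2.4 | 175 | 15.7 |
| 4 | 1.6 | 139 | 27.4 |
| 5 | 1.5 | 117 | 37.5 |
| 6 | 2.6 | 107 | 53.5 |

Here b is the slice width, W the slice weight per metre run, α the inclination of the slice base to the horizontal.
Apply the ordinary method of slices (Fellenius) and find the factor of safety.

Ordinary method of slices: FS = Σ[c'·Δl_i + (W_i cosα_i)·tanφ'] / Σ W_i sinα_i, with Δl_i = b_i / cosα_i.
Slice 1: Δl = 1.8/cos(-9.1°) = 1.823 m; N'_1 = 28·cos(-9.1°) = 27.6; c'Δl = 27.16; W sinα = -4.4
Slice 2: Δl = 2.4/cos2.4° = 2.402 m; N'_2 = 112·cos2.4° = 111.9; c'Δl = 35.79; W sinα = 4.7
Slice 3: Δl = 2.4/cos15.7° = 2.493 m; N'_3 = 175·cos15.7° = 168.5; c'Δl = 37.15; W sinα = 47.4
Slice 4: Δl = 1.6/cos27.4° = 1.802 m; N'_4 = 139·cos27.4° = 123.4; c'Δl = 26.85; W sinα = 64.0
Slice 5: Δl = 1.5/cos37.5° = 1.891 m; N'_5 = 117·cos37.5° = 92.8; c'Δl = 28.17; W sinα = 71.2
Slice 6: Δl = 2.6/cos53.5° = 4.371 m; N'_6 = 107·cos53.5° = 63.6; c'Δl = 65.13; W sinα = 86.0
Σc'Δl = 220.3 kN/m; ΣN' = 587.9 kN/m; ΣW sinα = 268.8 kN/m
Resisting = 220.3 + 587.9·tan33.5° = 220.3 + 389.1 = 609.4 kN/m
FS = 609.4 / 268.8 = 2.267

FS = 2.27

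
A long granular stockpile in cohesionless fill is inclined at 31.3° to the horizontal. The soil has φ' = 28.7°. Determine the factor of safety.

For a dry cohesionless infinite slope the factor of safety is FS = tanφ' / tanβ.
FS = tan28.7° / tan31.3° = 0.5475 / 0.6080 = 0.900

FS = 0.90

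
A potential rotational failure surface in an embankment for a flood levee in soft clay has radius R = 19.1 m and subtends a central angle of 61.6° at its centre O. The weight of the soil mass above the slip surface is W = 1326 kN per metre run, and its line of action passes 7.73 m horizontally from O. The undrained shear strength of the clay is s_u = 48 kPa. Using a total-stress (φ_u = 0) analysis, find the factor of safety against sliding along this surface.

FS = 1.84

Taking moments about the centre O, the resisting moment is provided by the undrained shear strength acting along the arc:
Arc length L_a = R·θ = 19.1·(61.6°·π/180) = 19.1·1.0751 = 20.53 m
M_R = s_u·L_a·R = 48·20.53·19.1 = 18826.3 kN·m/m
M_D = W·d = 1326·7.73 = 10250.0 kN·m/m
FS = M_R / M_D = 18826.3 / 10250.0 = 1.837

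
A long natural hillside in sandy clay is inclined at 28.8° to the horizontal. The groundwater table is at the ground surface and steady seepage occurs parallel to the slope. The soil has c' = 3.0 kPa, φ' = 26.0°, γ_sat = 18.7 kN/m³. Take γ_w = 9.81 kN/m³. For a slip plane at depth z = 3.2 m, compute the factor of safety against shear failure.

With seepage parallel to the slope and the water table at the surface, the effective normal stress on the slip plane uses the buoyant unit weight γ' = γ_sat − γ_w while the driving shear stress uses γ_sat:
FS = [c' + γ' z cos²β tanφ'] / [γ_sat z sinβ cosβ]
γ' = 18.7 − 9.81 = 8.89 kN/m³
Numerator = 3.0 + 8.89·3.2·cos²28.8°·tan26.0° = 3.0 + 8.89·3.2·0.7679·0.4877 = 13.655 kPa
Denominator = 18.7·3.2·sin28.8°·cos28.8° = 18.7·3.2·0.4818·0.8763 = 25.262 kPa
FS = 13.655 / 25.262 = 0.541

FS = 0.54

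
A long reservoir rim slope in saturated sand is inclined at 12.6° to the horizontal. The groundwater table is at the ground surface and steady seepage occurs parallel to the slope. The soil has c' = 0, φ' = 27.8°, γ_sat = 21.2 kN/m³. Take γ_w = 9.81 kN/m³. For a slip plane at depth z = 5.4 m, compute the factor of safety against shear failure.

With seepage parallel to the slope and the water table at the surface, the effective normal stress on the slip plane uses the buoyant unit weight γ' = γ_sat − γ_w while the driving shear stress uses γ_sat:
FS = [c' + γ' z cos²β tanφ'] / [γ_sat z sinβ cosβ]
(For c' = 0 this reduces to FS = (γ'/γ_sat)·tanφ'/tanβ.)
γ' = 21.2 − 9.81 = 11.39 kN/m³
Numerator = 0.0 + 11.39·5.4·cos²12.6°·tan27.8° = 0.0 + 11.39·5.4·0.9524·0.5272 = 30.885 kPa
Denominator = 21.2·5.4·sin12.6°·cos12.6° = 21.2·5.4·0.2181·0.9759 = 24.372 kPa
FS = 30.885 / 24.372 = 1.267

FS = 1.27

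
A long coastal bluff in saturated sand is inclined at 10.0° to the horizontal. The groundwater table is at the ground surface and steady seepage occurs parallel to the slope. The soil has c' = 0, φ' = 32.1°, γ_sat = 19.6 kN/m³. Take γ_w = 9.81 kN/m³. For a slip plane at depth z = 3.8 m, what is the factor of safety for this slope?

With seepage parallel to the slope and the water table at the surface, the effective normal stress on the slip plane uses the buoyant unit weight γ' = γ_sat − γ_w while the driving shear stress uses γ_sat:
FS = [c' + γ' z cos²β tanφ'] / [γ_sat z sinβ cosβ]
(For c' = 0 this reduces to FS = (γ'/γ_sat)·tanφ'/tanβ.)
γ' = 19.6 − 9.81 = 9.79 kN/m³
Numerator = 0.0 + 9.79·3.8·cos²10.0°·tan32.1° = 0.0 + 9.79·3.8·0.9698·0.6273 = 22.633 kPa
Denominator = 19.6·3.8·sin10.0°·cos10.0° = 19.6·3.8·0.1736·0.9848 = 12.737 kPa
FS = 22.633 / 12.737 = 1.777

FS = 1.78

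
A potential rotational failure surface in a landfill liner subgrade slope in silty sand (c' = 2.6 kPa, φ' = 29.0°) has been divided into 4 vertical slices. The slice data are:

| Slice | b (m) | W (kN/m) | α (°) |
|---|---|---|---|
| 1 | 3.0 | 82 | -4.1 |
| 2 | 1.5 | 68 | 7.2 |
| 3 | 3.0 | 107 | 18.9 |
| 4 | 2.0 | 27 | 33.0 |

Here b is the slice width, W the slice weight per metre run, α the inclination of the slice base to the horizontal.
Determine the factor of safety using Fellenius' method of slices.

Ordinary method of slices: FS = Σ[c'·Δl_i + (W_i cosα_i)·tanφ'] / Σ W_i sinα_i, with Δl_i = b_i / cosα_i.
Slice 1: Δl = 3.0/cos(-4.1°) = 3.008 m; N'_1 = 82·cos(-4.1°) = 81.8; c'Δl = 7.82; W sinα = -5.9
Slice 2: Δl = 1.5/cos7.2° = 1.512 m; N'_2 = 68·cos7.2° = 67.5; c'Δl = 3.93; W sinα = 8.5
Slice 3: Δl = 3.0/cos18.9° = 3.171 m; N'_3 = 107·cos18.9° = 101.2; c'Δl = 8.24; W sinα = 34.7
Slice 4: Δl = 2.0/cos33.0° = 2.385 m; N'_4 = 27·cos33.0° = 22.6; c'Δl = 6.20; W sinα = 14.7
Σc'Δl = 26.2 kN/m; ΣN' = 273.1 kN/m; ΣW sinα = 52.0 kN/m
Resisting = 26.2 + 273.1·tan29.0° = 26.2 + 151.4 = 177.6 kN/m
FS = 177.6 / 52.0 = 3.414

FS = 3.41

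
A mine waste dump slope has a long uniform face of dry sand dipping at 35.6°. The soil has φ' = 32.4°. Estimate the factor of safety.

FS = 0.89

For a dry cohesionless infinite slope the factor of safety is FS = tanφ' / tanβ.
FS = tan32.4° / tan35.6° = 0.6346 / 0.7159 = 0.886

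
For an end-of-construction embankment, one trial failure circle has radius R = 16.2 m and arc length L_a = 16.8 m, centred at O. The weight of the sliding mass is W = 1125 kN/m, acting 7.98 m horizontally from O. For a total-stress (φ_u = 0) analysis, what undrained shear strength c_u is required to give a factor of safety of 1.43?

c_u = 47.2 kPa

FS = c_u·L_a·R / (W·d), so c_u = FS·W·d / (L_a·R).
c_u = 1.43·1125·7.98 / (16.80·16.2) = 12837.8 / 272.16 = 47.17 kPa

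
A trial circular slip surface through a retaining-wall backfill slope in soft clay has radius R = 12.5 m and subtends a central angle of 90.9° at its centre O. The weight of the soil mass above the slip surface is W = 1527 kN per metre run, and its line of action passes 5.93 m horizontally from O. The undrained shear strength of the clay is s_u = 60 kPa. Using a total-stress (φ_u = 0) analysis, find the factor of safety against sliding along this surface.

FS = 1.64

Taking moments about the centre O, the resisting moment is provided by the undrained shear strength acting along the arc:
Arc length L_a = R·θ = 12.5·(90.9°·π/180) = 12.5·1.5865 = 19.83 m
M_R = s_u·L_a·R = 60·19.83·12.5 = 14873.5 kN·m/m
M_D = W·d = 1527·5.93 = 9055.1 kN·m/m
FS = M_R / M_D = 14873.5 / 9055.1 = 1.643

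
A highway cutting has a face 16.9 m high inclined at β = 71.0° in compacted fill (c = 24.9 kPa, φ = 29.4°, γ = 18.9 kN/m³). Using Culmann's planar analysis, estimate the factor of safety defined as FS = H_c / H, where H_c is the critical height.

FS = 1.02

H_c = (4c/γ) · sinβ cosφ / [1 − cos(β − φ)]
    = (4·24.9/18.9) · sin71.0°·cos29.4° / [1 − cos41.6°]
    = 5.270 · 0.8237 / 0.2522 = 17.21 m
FS = H_c / H = 17.21 / 16.9 = 1.018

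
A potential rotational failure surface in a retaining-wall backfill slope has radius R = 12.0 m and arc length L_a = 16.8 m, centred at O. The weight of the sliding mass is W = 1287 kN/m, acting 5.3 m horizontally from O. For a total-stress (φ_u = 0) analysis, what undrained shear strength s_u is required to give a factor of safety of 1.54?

s_u = 52.1 kPa

FS = s_u·L_a·R / (W·d), so s_u = FS·W·d / (L_a·R).
s_u = 1.54·1287·5.3 / (16.80·12.0) = 10504.5 / 201.60 = 52.11 kPa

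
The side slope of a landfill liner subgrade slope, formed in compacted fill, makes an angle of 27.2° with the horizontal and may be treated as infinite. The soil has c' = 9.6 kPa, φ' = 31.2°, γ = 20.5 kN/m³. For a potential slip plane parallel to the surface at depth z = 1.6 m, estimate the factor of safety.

FS = 1.90

For an infinite slope with a slip plane parallel to the surface (no pore pressure): FS = [c' + γz cos²β tanφ'] / [γz sinβ cosβ].
γz = 20.5·1.6 = 32.80 kN/m²
Numerator = 9.6 + 32.80·cos²27.2°·tan31.2° = 9.6 + 32.80·0.7911·0.6056 = 25.314 kPa
Denominator = 32.80·sin27.2°·cos27.2° = 32.80·0.4571·0.8894 = 13.335 kPa
FS = 25.314 / 13.335 = 1.898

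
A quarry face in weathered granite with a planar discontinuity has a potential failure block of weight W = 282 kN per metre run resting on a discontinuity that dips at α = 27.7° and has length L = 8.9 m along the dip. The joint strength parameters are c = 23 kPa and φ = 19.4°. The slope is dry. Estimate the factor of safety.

Resolving the block weight along and normal to the plane and applying the Mohr–Coulomb strength on the joint:
N' = W cosα = 282·cos27.7° = 249.7 kN/m
Driving force T = W sinα = 282·sin27.7° = 131.1 kN/m
Resisting force R = c·L + N'·tanφ = 23·8.9 + 249.7·tan19.4° = 204.7 + 87.9 = 292.6 kN/m
FS = R / T = 292.6 / 131.1 = 2.232

FS = 2.23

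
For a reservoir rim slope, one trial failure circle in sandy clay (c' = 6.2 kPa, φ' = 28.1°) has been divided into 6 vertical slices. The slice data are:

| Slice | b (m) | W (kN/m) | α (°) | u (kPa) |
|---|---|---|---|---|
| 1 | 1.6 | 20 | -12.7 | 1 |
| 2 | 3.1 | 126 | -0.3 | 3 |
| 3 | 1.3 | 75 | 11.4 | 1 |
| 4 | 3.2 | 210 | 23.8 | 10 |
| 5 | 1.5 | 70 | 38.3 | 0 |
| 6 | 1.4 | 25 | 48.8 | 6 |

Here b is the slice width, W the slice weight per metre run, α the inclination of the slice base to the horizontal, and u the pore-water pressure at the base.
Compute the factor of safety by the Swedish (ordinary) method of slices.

FS = 1.98

Ordinary method of slices: FS = Σ[c'·Δl_i + (W_i cosα_i − u_i·Δl_i)·tanφ'] / Σ W_i sinα_i, with Δl_i = b_i / cosα_i.
Slice 1: Δl = 1.6/cos(-12.7°) = 1.640 m; N'_1 = 20·cos(-12.7°) − 1·1.640 = 17.9; c'Δl = 10.17; W sinα = -4.4
Slice 2: Δl = 3.1/cos(-0.3°) = 3.100 m; N'_2 = 126·cos(-0.3°) − 3·3.100 = 116.7; c'Δl = 19.22; W sinα = -0.7
Slice 3: Δl = 1.3/cos11.4° = 1.326 m; N'_3 = 75·cos11.4° − 1·1.326 = 72.2; c'Δl = 8.22; W sinα = 14.8
Slice 4: Δl = 3.2/cos23.8° = 3.497 m; N'_4 = 210·cos23.8° − 10·3.497 = 157.2; c'Δl = 21.68; W sinα = 84.7
Slice 5: Δl = 1.5/cos38.3° = 1.911 m; N'_5 = 70·cos38.3° − 0·1.911 = 54.9; c'Δl = 11.85; W sinα = 43.4
Slice 6: Δl = 1.4/cos48.8° = 2.125 m; N'_6 = 25·cos48.8° − 6·2.125 = 3.7; c'Δl = 13.18; W sinα = 18.8
Σc'Δl = 84.3 kN/m; ΣN' = 422.6 kN/m; ΣW sinα = 156.7 kN/m
Resisting = 84.3 + 422.6·tan28.1° = 84.3 + 225.6 = 310.0 kN/m
FS = 310.0 / 156.7 = 1.978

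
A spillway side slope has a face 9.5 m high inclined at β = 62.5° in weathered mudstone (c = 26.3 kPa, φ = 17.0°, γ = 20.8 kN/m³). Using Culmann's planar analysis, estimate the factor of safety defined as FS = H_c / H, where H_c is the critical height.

FS = 1.51

H_c = (4c/γ) · sinβ cosφ / [1 − cos(β − φ)]
    = (4·26.3/20.8) · sin62.5°·cos17.0° / [1 − cos45.5°]
    = 5.058 · 0.8483 / 0.2991 = 14.34 m
FS = H_c / H = 14.34 / 9.5 = 1.510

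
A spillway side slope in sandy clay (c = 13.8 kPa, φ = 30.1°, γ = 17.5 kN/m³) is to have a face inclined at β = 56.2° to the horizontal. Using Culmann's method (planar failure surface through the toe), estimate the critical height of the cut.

Culmann's analysis gives the critical failure plane at α_cr = (β + φ)/2 = (56.2 + 30.1)/2 = 43.2°, and the critical height
H_c = (4c/γ) · sinβ cosφ / [1 − cos(β − φ)]
    = (4·13.8/17.5) · sin56.2°·cos30.1° / [1 − cos(26.1°)]
    = 3.154 · 0.8310·0.8652 / [1 − 0.8980]
    = 3.154 · 0.7189 / 0.1020
    = 22.24 m

H_c = 22.24 m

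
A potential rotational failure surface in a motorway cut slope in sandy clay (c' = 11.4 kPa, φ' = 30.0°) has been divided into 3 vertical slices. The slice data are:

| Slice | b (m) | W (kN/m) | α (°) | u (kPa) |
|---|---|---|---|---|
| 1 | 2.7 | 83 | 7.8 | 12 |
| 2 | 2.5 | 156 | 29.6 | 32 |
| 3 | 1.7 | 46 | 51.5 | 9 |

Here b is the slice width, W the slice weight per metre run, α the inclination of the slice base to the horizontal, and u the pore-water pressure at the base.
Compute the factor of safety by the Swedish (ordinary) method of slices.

FS = 1.22

Ordinary method of slices: FS = Σ[c'·Δl_i + (W_i cosα_i − u_i·Δl_i)·tanφ'] / Σ W_i sinα_i, with Δl_i = b_i / cosα_i.
Slice 1: Δl = 2.7/cos7.8° = 2.725 m; N'_1 = 83·cos7.8° − 12·2.725 = 49.5; c'Δl = 31.07; W sinα = 11.3
Slice 2: Δl = 2.5/cos29.6° = 2.875 m; N'_2 = 156·cos29.6° − 32·2.875 = 43.6; c'Δl = 32.78; W sinα = 77.1
Slice 3: Δl = 1.7/cos51.5° = 2.731 m; N'_3 = 46·cos51.5° − 9·2.731 = 4.1; c'Δl = 31.13; W sinα = 36.0
Σc'Δl = 95.0 kN/m; ΣN' = 97.2 kN/m; ΣW sinα = 124.3 kN/m
Resisting = 95.0 + 97.2·tan30.0° = 95.0 + 56.1 = 151.1 kN/m
FS = 151.1 / 124.3 = 1.215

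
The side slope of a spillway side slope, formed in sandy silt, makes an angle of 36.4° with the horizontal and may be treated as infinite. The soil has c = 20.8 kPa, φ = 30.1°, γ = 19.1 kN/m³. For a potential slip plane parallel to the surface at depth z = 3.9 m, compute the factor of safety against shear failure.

FS = 1.37

For an infinite slope with a slip plane parallel to the surface (no pore pressure): FS = [c + γz cos²β tanφ] / [γz sinβ cosβ].
γz = 19.1·3.9 = 74.49 kN/m²
Numerator = 20.8 + 74.49·cos²36.4°·tan30.1° = 20.8 + 74.49·0.6479·0.5797 = 48.775 kPa
Denominator = 74.49·sin36.4°·cos36.4° = 74.49·0.5934·0.8049 = 35.579 kPa
FS = 48.775 / 35.579 = 1.371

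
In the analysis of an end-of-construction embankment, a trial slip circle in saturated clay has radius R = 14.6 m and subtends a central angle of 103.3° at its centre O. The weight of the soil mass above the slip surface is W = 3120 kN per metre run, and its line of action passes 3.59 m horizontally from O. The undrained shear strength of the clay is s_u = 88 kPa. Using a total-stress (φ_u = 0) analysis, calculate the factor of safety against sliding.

Taking moments about the centre O, the resisting moment is provided by the undrained shear strength acting along the arc:
Arc length L_a = R·θ = 14.6·(103.3°·π/180) = 14.6·1.8029 = 26.32 m
M_R = s_u·L_a·R = 88·26.32·14.6 = 33819.4 kN·m/m
M_D = W·d = 3120·3.59 = 11200.8 kN·m/m
FS = M_R / M_D = 33819.4 / 11200.8 = 3.019

FS = 3.02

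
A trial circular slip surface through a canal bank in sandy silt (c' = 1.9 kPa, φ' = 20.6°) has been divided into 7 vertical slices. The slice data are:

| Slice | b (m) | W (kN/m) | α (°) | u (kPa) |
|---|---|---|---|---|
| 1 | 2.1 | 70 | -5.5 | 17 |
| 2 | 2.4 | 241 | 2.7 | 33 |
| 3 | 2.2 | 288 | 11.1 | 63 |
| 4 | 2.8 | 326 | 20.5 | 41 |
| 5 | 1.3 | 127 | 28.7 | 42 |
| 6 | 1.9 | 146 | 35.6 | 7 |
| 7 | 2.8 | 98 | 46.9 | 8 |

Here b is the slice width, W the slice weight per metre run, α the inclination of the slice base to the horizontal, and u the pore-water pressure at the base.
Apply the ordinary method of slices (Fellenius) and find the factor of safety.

FS = 0.76

Ordinary method of slices: FS = Σ[c'·Δl_i + (W_i cosα_i − u_i·Δl_i)·tanφ'] / Σ W_i sinα_i, with Δl_i = b_i / cosα_i.
Slice 1: Δl = 2.1/cos(-5.5°) = 2.110 m; N'_1 = 70·cos(-5.5°) − 17·2.110 = 33.8; c'Δl = 4.01; W sinα = -6.7
Slice 2: Δl = 2.4/cos2.7° = 2.403 m; N'_2 = 241·cos2.7° − 33·2.403 = 161.4; c'Δl = 4.57; W sinα = 11.4
Slice 3: Δl = 2.2/cos11.1° = 2.242 m; N'_3 = 288·cos11.1° − 63·2.242 = 141.4; c'Δl = 4.26; W sinα = 55.4
Slice 4: Δl = 2.8/cos20.5° = 2.989 m; N'_4 = 326·cos20.5° − 41·2.989 = 182.8; c'Δl = 5.68; W sinα = 114.2
Slice 5: Δl = 1.3/cos28.7° = 1.482 m; N'_5 = 127·cos28.7° − 42·1.482 = 49.2; c'Δl = 2.82; W sinα = 61.0
Slice 6: Δl = 1.9/cos35.6° = 2.337 m; N'_6 = 146·cos35.6° − 7·2.337 = 102.4; c'Δl = 4.44; W sinα = 85.0
Slice 7: Δl = 2.8/cos46.9° = 4.098 m; N'_7 = 98·cos46.9° − 8·4.098 = 34.2; c'Δl = 7.79; W sinα = 71.6
Σc'Δl = 33.6 kN/m; ΣN' = 705.1 kN/m; ΣW sinα = 391.8 kN/m
Resisting = 33.6 + 705.1·tan20.6° = 33.6 + 265.0 = 298.6 kN/m
FS = 298.6 / 391.8 = 0.762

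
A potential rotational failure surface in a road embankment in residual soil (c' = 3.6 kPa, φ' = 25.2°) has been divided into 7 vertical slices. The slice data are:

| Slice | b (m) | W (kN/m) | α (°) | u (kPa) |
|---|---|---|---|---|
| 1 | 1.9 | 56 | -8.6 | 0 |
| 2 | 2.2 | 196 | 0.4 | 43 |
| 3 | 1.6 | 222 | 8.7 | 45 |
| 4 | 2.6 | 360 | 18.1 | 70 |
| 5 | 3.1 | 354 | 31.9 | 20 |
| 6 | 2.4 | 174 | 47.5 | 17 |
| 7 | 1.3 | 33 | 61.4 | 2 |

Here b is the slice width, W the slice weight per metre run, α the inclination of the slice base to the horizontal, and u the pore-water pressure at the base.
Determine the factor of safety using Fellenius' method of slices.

FS = 0.87

Ordinary method of slices: FS = Σ[c'·Δl_i + (W_i cosα_i − u_i·Δl_i)·tanφ'] / Σ W_i sinα_i, with Δl_i = b_i / cosα_i.
Slice 1: Δl = 1.9/cos(-8.6°) = 1.922 m; N'_1 = 56·cos(-8.6°) − 0·1.922 = 55.4; c'Δl = 6.92; W sinα = -8.4
Slice 2: Δl = 2.2/cos0.4° = 2.200 m; N'_2 = 196·cos0.4° − 43·2.200 = 101.4; c'Δl = 7.92; W sinα = 1.4
Slice 3: Δl = 1.6/cos8.7° = 1.619 m; N'_3 = 222·cos8.7° − 45·1.619 = 146.6; c'Δl = 5.83; W sinα = 33.6
Slice 4: Δl = 2.6/cos18.1° = 2.735 m; N'_4 = 360·cos18.1° − 70·2.735 = 150.7; c'Δl = 9.85; W sinα = 111.8
Slice 5: Δl = 3.1/cos31.9° = 3.651 m; N'_5 = 354·cos31.9° − 20·3.651 = 227.5; c'Δl = 13.15; W sinα = 187.1
Slice 6: Δl = 2.4/cos47.5° = 3.552 m; N'_6 = 174·cos47.5° − 17·3.552 = 57.2; c'Δl = 12.79; W sinα = 128.3
Slice 7: Δl = 1.3/cos61.4° = 2.716 m; N'_7 = 33·cos61.4° − 2·2.716 = 10.4; c'Δl = 9.78; W sinα = 29.0
Σc'Δl = 66.2 kN/m; ΣN' = 749.1 kN/m; ΣW sinα = 482.7 kN/m
Resisting = 66.2 + 749.1·tan25.2° = 66.2 + 352.5 = 418.7 kN/m
FS = 418.7 / 482.7 = 0.867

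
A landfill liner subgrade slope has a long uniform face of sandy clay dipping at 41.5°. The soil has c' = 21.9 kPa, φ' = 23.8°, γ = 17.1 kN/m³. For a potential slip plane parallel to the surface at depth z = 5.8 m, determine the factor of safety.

For an infinite slope with a slip plane parallel to the surface (no pore pressure): FS = [c' + γz cos²β tanφ'] / [γz sinβ cosβ].
γz = 17.1·5.8 = 99.18 kN/m²
Numerator = 21.9 + 99.18·cos²41.5°·tan23.8° = 21.9 + 99.18·0.5609·0.4411 = 46.437 kPa
Denominator = 99.18·sin41.5°·cos41.5° = 99.18·0.6626·0.7490 = 49.220 kPa
FS = 46.437 / 49.220 = 0.943

FS = 0.94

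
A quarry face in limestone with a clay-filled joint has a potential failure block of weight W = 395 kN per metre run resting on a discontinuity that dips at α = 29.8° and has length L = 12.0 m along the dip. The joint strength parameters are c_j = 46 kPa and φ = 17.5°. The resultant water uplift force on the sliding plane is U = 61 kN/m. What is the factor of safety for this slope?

Resolving the block weight along and normal to the plane and applying the Mohr–Coulomb strength on the joint:
N' = W cosα − U = 395·cos29.8° − 61 = 281.8 kN/m
Driving force T = W sinα = 395·sin29.8° = 196.3 kN/m
Resisting force R = c_j·L + N'·tanφ = 46·12.0 + 281.8·tan17.5° = 552.0 + 88.8 = 640.8 kN/m
FS = R / T = 640.8 / 196.3 = 3.265

FS = 3.26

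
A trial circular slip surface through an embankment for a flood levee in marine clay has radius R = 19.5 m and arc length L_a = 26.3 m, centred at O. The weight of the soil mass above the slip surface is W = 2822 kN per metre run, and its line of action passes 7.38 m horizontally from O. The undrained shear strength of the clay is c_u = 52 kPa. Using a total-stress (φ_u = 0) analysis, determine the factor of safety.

FS = 1.28

Taking moments about the centre O, the resisting moment is provided by the undrained shear strength acting along the arc:
M_R = c_u·L_a·R = 52·26.30·19.5 = 26668.2 kN·m/m
M_D = W·d = 2822·7.38 = 20826.4 kN·m/m
FS = M_R / M_D = 26668.2 / 20826.4 = 1.281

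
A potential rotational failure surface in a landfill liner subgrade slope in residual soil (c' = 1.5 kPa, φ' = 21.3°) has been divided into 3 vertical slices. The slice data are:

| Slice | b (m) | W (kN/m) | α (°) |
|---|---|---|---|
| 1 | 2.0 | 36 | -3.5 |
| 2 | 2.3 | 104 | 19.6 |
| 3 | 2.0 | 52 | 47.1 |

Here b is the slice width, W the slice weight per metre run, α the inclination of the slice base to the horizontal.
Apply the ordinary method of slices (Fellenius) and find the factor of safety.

FS = 1.09

Ordinary method of slices: FS = Σ[c'·Δl_i + (W_i cosα_i)·tanφ'] / Σ W_i sinα_i, with Δl_i = b_i / cosα_i.
Slice 1: Δl = 2.0/cos(-3.5°) = 2.004 m; N'_1 = 36·cos(-3.5°) = 35.9; c'Δl = 3.01; W sinα = -2.2
Slice 2: Δl = 2.3/cos19.6° = 2.441 m; N'_2 = 104·cos19.6° = 98.0; c'Δl = 3.66; W sinα = 34.9
Slice 3: Δl = 2.0/cos47.1° = 2.938 m; N'_3 = 52·cos47.1° = 35.4; c'Δl = 4.41; W sinα = 38.1
Σc'Δl = 11.1 kN/m; ΣN' = 169.3 kN/m; ΣW sinα = 70.8 kN/m
Resisting = 11.1 + 169.3·tan21.3° = 11.1 + 66.0 = 77.1 kN/m
FS = 77.1 / 70.8 = 1.089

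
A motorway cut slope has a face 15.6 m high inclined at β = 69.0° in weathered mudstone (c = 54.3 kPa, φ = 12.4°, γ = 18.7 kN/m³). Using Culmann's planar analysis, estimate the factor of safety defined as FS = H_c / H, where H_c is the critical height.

FS = 1.51

H_c = (4c/γ) · sinβ cosφ / [1 − cos(β − φ)]
    = (4·54.3/18.7) · sin69.0°·cos12.4° / [1 − cos56.6°]
    = 11.615 · 0.9118 / 0.4495 = 23.56 m
FS = H_c / H = 23.56 / 15.6 = 1.510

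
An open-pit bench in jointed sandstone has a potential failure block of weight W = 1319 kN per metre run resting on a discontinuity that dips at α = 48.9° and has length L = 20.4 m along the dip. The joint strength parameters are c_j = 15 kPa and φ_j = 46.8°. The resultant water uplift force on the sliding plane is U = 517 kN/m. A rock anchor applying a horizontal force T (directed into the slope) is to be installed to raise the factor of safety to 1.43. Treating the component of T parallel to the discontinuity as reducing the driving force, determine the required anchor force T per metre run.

Resolving forces along and normal to the sliding plane, with the horizontal anchor force T adding T·sinα to the effective normal force and T·cosα acting up the plane against the driving force:
FS = [c_jL + (W cosα − U + T sinα) tanφ_j] / [W sinα − T cosα]
Without the anchor: N' = 350.1 kN/m, driving T_d = 994.0 kN/m, resisting R = 15·20.4 + 350.1·tan46.8° = 678.8 kN/m, FS = 0.68.
Setting FS = 1.43 and solving for T:
1.43·(994.0 − T cos48.9°) = 678.8 + T sin48.9°·tan46.8°
T·(sin48.9°·tan46.8° + 1.43·cos48.9°) = 1.43·994.0 − 678.8
T·(0.7536·1.0649 + 1.43·0.6574) = 1421.3 − 678.8 = 742.6
T·1.7425 = 742.6
T = 426.1 kN/m

T = 426 kN/m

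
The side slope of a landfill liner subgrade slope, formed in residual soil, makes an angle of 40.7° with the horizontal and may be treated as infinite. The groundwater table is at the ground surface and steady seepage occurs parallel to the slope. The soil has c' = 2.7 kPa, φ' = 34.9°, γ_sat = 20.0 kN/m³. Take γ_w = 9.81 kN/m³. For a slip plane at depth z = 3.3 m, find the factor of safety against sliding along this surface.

FS = 0.50

With seepage parallel to the slope and the water table at the surface, the effective normal stress on the slip plane uses the buoyant unit weight γ' = γ_sat − γ_w while the driving shear stress uses γ_sat:
FS = [c' + γ' z cos²β tanφ'] / [γ_sat z sinβ cosβ]
γ' = 20.0 − 9.81 = 10.19 kN/m³
Numerator = 2.7 + 10.19·3.3·cos²40.7°·tan34.9° = 2.7 + 10.19·3.3·0.5748·0.6976 = 16.183 kPa
Denominator = 20.0·3.3·sin40.7°·cos40.7° = 20.0·3.3·0.6521·0.7581 = 32.629 kPa
FS = 16.183 / 32.629 = 0.496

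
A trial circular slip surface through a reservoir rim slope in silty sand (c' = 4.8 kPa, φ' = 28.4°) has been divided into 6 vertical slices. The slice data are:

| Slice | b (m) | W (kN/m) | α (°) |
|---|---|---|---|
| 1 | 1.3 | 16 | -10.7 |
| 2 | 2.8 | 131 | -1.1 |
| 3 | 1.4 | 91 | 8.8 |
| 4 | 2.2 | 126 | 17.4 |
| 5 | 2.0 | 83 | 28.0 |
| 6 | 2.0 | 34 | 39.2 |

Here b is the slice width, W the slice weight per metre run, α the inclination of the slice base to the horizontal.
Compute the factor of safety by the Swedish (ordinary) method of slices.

Ordinary method of slices: FS = Σ[c'·Δl_i + (W_i cosα_i)·tanφ'] / Σ W_i sinα_i, with Δl_i = b_i / cosα_i.
Slice 1: Δl = 1.3/cos(-10.7°) = 1.323 m; N'_1 = 16·cos(-10.7°) = 15.7; c'Δl = 6.35; W sinα = -3.0
Slice 2: Δl = 2.8/cos(-1.1°) = 2.801 m; N'_2 = 131·cos(-1.1°) = 131.0; c'Δl = 13.44; W sinα = -2.5
Slice 3: Δl = 1.4/cos8.8° = 1.417 m; N'_3 = 91·cos8.8° = 89.9; c'Δl = 6.80; W sinα = 13.9
Slice 4: Δl = 2.2/cos17.4° = 2.305 m; N'_4 = 126·cos17.4° = 120.2; c'Δl = 11.07; W sinα = 37.7
Slice 5: Δl = 2.0/cos28.0° = 2.265 m; N'_5 = 83·cos28.0° = 73.3; c'Δl = 10.87; W sinα = 39.0
Slice 6: Δl = 2.0/cos39.2° = 2.581 m; N'_6 = 34·cos39.2° = 26.3; c'Δl = 12.39; W sinα = 21.5
Σc'Δl = 60.9 kN/m; ΣN' = 456.5 kN/m; ΣW sinα = 106.6 kN/m
Resisting = 60.9 + 456.5·tan28.4° = 60.9 + 246.8 = 307.7 kN/m
FS = 307.7 / 106.6 = 2.888

FS = 2.89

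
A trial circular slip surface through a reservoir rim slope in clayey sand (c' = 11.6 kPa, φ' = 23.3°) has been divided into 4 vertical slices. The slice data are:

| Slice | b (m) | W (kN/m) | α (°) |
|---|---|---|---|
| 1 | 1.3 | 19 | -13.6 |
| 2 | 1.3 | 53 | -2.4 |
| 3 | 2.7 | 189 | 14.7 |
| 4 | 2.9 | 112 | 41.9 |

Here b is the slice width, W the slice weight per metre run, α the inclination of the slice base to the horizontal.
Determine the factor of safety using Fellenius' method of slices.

FS = 2.18

Ordinary method of slices: FS = Σ[c'·Δl_i + (W_i cosα_i)·tanφ'] / Σ W_i sinα_i, with Δl_i = b_i / cosα_i.
Slice 1: Δl = 1.3/cos(-13.6°) = 1.338 m; N'_1 = 19·cos(-13.6°) = 18.5; c'Δl = 15.52; W sinα = -4.5
Slice 2: Δl = 1.3/cos(-2.4°) = 1.301 m; N'_2 = 53·cos(-2.4°) = 53.0; c'Δl = 15.09; W sinα = -2.2
Slice 3: Δl = 2.7/cos14.7° = 2.791 m; N'_3 = 189·cos14.7° = 182.8; c'Δl = 32.38; W sinα = 48.0
Slice 4: Δl = 2.9/cos41.9° = 3.896 m; N'_4 = 112·cos41.9° = 83.4; c'Δl = 45.20; W sinα = 74.8
Σc'Δl = 108.2 kN/m; ΣN' = 337.6 kN/m; ΣW sinα = 116.1 kN/m
Resisting = 108.2 + 337.6·tan23.3° = 108.2 + 145.4 = 253.6 kN/m
FS = 253.6 / 116.1 = 2.185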